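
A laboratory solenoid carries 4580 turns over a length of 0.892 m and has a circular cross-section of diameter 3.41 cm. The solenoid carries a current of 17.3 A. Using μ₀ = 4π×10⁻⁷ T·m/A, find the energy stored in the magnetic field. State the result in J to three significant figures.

A = π(d/2)² = π(1.705×10^-2 m)² = 9.133×10^-4 m².
L = μ₀N²A/ℓ = (4π×10⁻⁷)(4580)²(9.133×10^-4)/(0.892) = 2.699×10^-2 H.
U = ½LI² = ½(2.699×10^-2)(17.3)² = 4.039 J.

U ≈ 4.04 J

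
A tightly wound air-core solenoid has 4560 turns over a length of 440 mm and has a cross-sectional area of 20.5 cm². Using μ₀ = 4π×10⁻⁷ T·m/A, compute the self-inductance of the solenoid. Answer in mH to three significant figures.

A = 20.5 cm² = 2.050×10^-3 m².
For a long solenoid, L = μ₀N²A/ℓ.
L = (4π×10⁻⁷)(4560)²(2.050×10^-3)/(0.44 m) = 0.1217 H.

L ≈ 122 mH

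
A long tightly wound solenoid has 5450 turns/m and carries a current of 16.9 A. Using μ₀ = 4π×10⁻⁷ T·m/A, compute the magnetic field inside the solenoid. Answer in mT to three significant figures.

Inside a long solenoid, B = μ₀nI.
B = (4π×10⁻⁷)(5.450×10^3 m⁻¹)(16.9 A) = 0.1157 T.

B ≈ 116 mT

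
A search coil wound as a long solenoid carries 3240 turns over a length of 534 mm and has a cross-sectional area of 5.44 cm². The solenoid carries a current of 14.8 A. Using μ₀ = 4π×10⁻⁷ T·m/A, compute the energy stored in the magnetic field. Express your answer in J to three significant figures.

A = 5.44 cm² = 5.440×10^-4 m².
L = μ₀N²A/ℓ = (4π×10⁻⁷)(3240)²(5.440×10^-4)/(0.534) = 1.344×10^-2 H.
U = ½LI² = ½(1.344×10^-2)(14.8)² = 1.472 J.

U ≈ 1.47 J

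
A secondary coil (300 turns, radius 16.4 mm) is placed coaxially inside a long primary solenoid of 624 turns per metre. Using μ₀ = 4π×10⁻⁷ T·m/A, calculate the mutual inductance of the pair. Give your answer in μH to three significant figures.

The outer solenoid produces a uniform field B₁ = μ₀n₁I₁ across the inner coil,
so the flux linkage is N₂Φ = N₂B₁A₂ = μ₀n₁N₂A₂·I₁, giving M = μ₀n₁N₂A₂.
A₂ = πr² = π(1.640×10^-2 m)² = 8.450×10^-4 m².
M = (4π×10⁻⁷)(624)(300)(8.450×10^-4) = 1.988×10^-4 H.

M ≈ 199 μH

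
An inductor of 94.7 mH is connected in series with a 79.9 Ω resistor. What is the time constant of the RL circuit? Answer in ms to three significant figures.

τ ≈ 1.19 ms

τ = L/R = (9.470×10^-2 H)/(79.9 Ω) = 1.185×10^-3 s.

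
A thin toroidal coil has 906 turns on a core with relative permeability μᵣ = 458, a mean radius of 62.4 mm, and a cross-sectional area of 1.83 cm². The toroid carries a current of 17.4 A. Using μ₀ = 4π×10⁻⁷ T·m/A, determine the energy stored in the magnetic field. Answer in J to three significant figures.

U ≈ 33.4 J

L = μ₀μᵣN²A/(2πR) = (4π×10⁻⁷)(458)(906)²(1.830×10^-4)/(2π×6.240×10^-2) = 0.2205 H.
U = ½LI² = ½(0.2205)(17.4)² = 33.38 J.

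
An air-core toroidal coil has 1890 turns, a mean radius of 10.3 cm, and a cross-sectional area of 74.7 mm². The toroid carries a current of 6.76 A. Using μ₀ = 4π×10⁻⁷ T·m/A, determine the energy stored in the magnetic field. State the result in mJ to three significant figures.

L = μ₀N²A/(2πR) = (4π×10⁻⁷)(1890)²(7.470×10^-5)/(2π×0.103) = 5.181×10^-4 H.
U = ½LI² = ½(5.181×10^-4)(6.76)² = 1.184×10^-2 J.

U ≈ 11.8 mJ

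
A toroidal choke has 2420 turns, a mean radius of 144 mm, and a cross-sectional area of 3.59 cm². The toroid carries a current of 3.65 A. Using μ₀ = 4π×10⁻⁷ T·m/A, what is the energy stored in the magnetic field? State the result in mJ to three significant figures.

L = μ₀N²A/(2πR) = (4π×10⁻⁷)(2420)²(3.590×10^-4)/(2π×0.144) = 2.920×10^-3 H.
U = ½LI² = ½(2.920×10^-3)(3.65)² = 1.945×10^-2 J.

U ≈ 19.5 mJ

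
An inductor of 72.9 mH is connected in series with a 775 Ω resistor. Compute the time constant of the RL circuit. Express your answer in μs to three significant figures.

τ = L/R = (7.290×10^-2 H)/(775 Ω) = 9.406×10^-5 s.

τ ≈ 94.1 μs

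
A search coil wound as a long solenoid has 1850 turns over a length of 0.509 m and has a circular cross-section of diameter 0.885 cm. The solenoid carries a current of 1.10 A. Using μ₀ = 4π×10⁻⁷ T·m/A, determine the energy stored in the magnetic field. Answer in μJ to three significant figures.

A = π(d/2)² = π(4.425×10^-3 m)² = 6.151×10^-5 m².
L = μ₀N²A/ℓ = (4π×10⁻⁷)(1850)²(6.151×10^-5)/(0.509) = 5.198×10^-4 H.
U = ½LI² = ½(5.198×10^-4)(1.10)² = 3.1446×10^-4 J.

U ≈ 314 μJ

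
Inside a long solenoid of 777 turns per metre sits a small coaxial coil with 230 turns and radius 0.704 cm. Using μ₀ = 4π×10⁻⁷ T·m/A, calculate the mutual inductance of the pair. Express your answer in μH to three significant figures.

The outer solenoid produces a uniform field B₁ = μ₀n₁I₁ across the inner coil,
so the flux linkage is N₂Φ = N₂B₁A₂ = μ₀n₁N₂A₂·I₁, giving M = μ₀n₁N₂A₂.
A₂ = πr² = π(7.040×10^-3 m)² = 1.557×10^-4 m².
M = (4π×10⁻⁷)(777)(230)(1.557×10^-4) = 3.497×10^-5 H.

M ≈ 35.0 μH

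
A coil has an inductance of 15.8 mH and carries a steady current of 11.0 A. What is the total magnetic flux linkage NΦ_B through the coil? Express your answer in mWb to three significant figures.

From L = NΦ_B/I, the flux linkage is NΦ_B = LI.
NΦ_B = (1.580×10^-2 H)(11.0 A) = 0.1738 Wb.

NΦ_B ≈ 174 mWb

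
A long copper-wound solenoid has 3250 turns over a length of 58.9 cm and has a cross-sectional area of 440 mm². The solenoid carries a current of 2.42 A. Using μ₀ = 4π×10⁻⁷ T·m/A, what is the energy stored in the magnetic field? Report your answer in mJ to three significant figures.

A = 440 mm² = 4.400×10^-4 m².
L = μ₀N²A/ℓ = (4π×10⁻⁷)(3250)²(4.400×10^-4)/(0.589) = 9.915×10^-3 H.
U = ½LI² = ½(9.915×10^-3)(2.42)² = 2.903×10^-2 J.

U ≈ 29.0 mJ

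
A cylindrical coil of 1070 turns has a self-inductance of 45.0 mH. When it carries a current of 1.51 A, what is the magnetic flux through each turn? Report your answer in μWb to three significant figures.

Φ_B ≈ 63.5 μWb

From L = NΦ_B/I, the flux per turn is Φ_B = LI/N.
Φ_B = (4.500×10^-2 H)(1.51 A)/1070 = 6.350×10^-5 Wb.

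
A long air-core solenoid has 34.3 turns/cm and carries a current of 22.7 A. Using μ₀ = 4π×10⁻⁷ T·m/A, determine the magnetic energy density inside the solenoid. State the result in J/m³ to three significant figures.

B = μ₀nI = (4π×10⁻⁷)(3.430×10^3)(22.7) = 9.784×10^-2 T.
u = B²/(2μ₀) = (9.784×10^-2)²/(2×4π×10⁻⁷) = 3.809×10^3 J/m³.

u ≈ 3810 J/m³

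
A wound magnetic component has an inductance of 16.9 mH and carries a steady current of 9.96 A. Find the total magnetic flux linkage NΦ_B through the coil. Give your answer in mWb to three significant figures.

NΦ_B ≈ 168 mWb

From L = NΦ_B/I, the flux linkage is NΦ_B = LI.
NΦ_B = (1.690×10^-2 H)(9.96 A) = 0.1683 Wb.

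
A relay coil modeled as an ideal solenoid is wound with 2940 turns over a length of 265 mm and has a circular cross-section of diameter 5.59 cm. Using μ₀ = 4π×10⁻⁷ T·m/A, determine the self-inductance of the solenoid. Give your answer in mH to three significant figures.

A = π(d/2)² = π(2.795×10^-2 m)² = 2.454×10^-3 m².
For a long solenoid, L = μ₀N²A/ℓ.
L = (4π×10⁻⁷)(2940)²(2.454×10^-3)/(0.265 m) = 0.1006 H.

L ≈ 101 mH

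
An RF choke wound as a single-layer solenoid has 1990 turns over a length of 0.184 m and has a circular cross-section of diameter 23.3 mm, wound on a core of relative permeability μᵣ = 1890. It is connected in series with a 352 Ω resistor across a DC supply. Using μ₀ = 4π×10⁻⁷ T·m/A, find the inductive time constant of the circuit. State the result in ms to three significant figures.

τ ≈ 61.9 ms

A = π(d/2)² = π(1.165×10^-2 m)² = 4.264×10^-4 m².
L = μ₀μᵣN²A/ℓ = (4π×10⁻⁷)(1890)(1990)²(4.264×10^-4)/(0.184) = 21.8 H.
τ = L/R = (21.8)/(352) = 6.192×10^-2 s.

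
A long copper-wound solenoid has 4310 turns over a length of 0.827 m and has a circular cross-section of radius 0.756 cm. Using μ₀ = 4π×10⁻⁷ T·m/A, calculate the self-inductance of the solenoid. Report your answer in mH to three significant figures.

L ≈ 5.07 mH

A = πr² = π(7.560×10^-3 m)² = 1.796×10^-4 m².
For a long solenoid, L = μ₀N²A/ℓ.
L = (4π×10⁻⁷)(4310)²(1.796×10^-4)/(0.827 m) = 5.068×10^-3 H.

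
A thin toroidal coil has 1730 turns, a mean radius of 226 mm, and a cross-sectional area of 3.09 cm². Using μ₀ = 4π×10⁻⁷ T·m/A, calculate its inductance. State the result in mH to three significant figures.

For a thin toroid, L = μ₀N²A/(2πR).
L = (4π×10⁻⁷)(1730)²(3.090×10^-4) / (2π×0.226 m) = 8.184×10^-4 H.

L ≈ 0.818 mH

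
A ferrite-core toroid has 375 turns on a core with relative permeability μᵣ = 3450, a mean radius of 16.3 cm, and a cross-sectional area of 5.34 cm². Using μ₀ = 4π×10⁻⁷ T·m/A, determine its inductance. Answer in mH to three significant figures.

L ≈ 318 mH

For a thin toroid, L = μ₀μᵣN²A/(2πR).
L = (4π×10⁻⁷)(3450)(375)²(5.340×10^-4) / (2π×0.163 m) = 0.3179 H.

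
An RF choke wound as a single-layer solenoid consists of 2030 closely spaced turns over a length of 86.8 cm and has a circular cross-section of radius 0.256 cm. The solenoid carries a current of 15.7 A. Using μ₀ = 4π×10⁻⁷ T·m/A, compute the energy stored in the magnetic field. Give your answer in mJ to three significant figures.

A = πr² = π(2.560×10^-3 m)² = 2.059×10^-5 m².
L = μ₀N²A/ℓ = (4π×10⁻⁷)(2030)²(2.059×10^-5)/(0.868) = 1.228×10^-4 H.
U = ½LI² = ½(1.228×10^-4)(15.7)² = 1.514×10^-2 J.

U ≈ 15.1 mJ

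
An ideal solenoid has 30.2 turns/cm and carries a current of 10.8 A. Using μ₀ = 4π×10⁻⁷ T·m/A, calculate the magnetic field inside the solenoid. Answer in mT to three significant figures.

B ≈ 41.0 mT

Inside a long solenoid, B = μ₀nI.
B = (4π×10⁻⁷)(3.020×10^3 m⁻¹)(10.8 A) = 4.099×10^-2 T.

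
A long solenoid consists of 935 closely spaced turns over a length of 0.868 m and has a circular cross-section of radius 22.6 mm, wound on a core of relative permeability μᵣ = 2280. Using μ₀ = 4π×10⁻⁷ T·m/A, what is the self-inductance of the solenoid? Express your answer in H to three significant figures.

L ≈ 4.63 H

A = πr² = π(2.260×10^-2 m)² = 1.6046×10^-3 m².
For a long solenoid, L = μ₀μᵣN²A/ℓ.
L = (4π×10⁻⁷)(2280)(935)²(1.6046×10^-3)/(0.868 m) = 4.63 H.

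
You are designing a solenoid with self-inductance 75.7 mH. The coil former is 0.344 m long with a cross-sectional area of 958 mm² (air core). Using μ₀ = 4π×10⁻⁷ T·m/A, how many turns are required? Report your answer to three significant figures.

A = 958 mm² = 9.580×10^-4 m².
From L = μ₀N²A/ℓ, N = √(Lℓ / (μ₀A)).
N = √[(7.570×10^-2)(0.344) / ((4π×10⁻⁷)×9.580×10^-4)] = √(2.163×10^7) ≈ 4650.9.

N ≈ 4650 turns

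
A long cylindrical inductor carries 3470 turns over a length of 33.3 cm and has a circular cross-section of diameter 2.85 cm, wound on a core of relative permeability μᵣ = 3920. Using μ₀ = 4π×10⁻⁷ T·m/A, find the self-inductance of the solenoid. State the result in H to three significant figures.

L ≈ 114 H

A = π(d/2)² = π(1.425×10^-2 m)² = 6.379×10^-4 m².
For a long solenoid, L = μ₀μᵣN²A/ℓ.
L = (4π×10⁻⁷)(3920)(3470)²(6.379×10^-4)/(0.333 m) = 113.6 H.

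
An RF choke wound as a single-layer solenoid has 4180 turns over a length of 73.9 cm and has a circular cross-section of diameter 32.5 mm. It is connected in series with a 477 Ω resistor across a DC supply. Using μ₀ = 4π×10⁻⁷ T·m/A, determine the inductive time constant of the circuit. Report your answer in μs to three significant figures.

A = π(d/2)² = π(1.625×10^-2 m)² = 8.296×10^-4 m².
L = μ₀N²A/ℓ = (4π×10⁻⁷)(4180)²(8.296×10^-4)/(0.739) = 2.4648×10^-2 H.
τ = L/R = (2.4648×10^-2)/(477) = 5.167×10^-5 s.

τ ≈ 51.7 μs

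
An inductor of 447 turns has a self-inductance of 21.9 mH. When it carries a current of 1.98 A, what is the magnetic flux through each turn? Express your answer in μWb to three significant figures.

Φ_B ≈ 97.0 μWb

From L = NΦ_B/I, the flux per turn is Φ_B = LI/N.
Φ_B = (2.190×10^-2 H)(1.98 A)/447 = 9.701×10^-5 Wb.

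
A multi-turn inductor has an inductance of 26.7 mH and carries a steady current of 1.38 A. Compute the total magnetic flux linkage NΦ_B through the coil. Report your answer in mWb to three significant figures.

From L = NΦ_B/I, the flux linkage is NΦ_B = LI.
NΦ_B = (2.670×10^-2 H)(1.38 A) = 3.6846×10^-2 Wb.

NΦ_B ≈ 36.8 mWb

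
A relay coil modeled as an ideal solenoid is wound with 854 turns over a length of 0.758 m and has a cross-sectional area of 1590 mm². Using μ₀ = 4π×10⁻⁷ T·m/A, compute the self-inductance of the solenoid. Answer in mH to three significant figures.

A = 1590 mm² = 1.590×10^-3 m².
For a long solenoid, L = μ₀N²A/ℓ.
L = (4π×10⁻⁷)(854)²(1.590×10^-3)/(0.758 m) = 1.922×10^-3 H.

L ≈ 1.92 mH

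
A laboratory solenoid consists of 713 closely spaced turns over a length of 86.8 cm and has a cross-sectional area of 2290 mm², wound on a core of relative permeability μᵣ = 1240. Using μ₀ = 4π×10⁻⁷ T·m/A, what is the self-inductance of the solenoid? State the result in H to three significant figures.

L ≈ 2.09 H

A = 2290 mm² = 2.290×10^-3 m².
For a long solenoid, L = μ₀μᵣN²A/ℓ.
L = (4π×10⁻⁷)(1240)(713)²(2.290×10^-3)/(0.868 m) = 2.09 H.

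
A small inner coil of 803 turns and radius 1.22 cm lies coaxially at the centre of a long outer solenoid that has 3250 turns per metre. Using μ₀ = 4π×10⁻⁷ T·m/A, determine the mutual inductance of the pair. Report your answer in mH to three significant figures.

M ≈ 1.53 mH

The outer solenoid produces a uniform field B₁ = μ₀n₁I₁ across the inner coil,
so the flux linkage is N₂Φ = N₂B₁A₂ = μ₀n₁N₂A₂·I₁, giving M = μ₀n₁N₂A₂.
A₂ = πr² = π(1.220×10^-2 m)² = 4.676×10^-4 m².
M = (4π×10⁻⁷)(3250)(803)(4.676×10^-4) = 1.533×10^-3 H.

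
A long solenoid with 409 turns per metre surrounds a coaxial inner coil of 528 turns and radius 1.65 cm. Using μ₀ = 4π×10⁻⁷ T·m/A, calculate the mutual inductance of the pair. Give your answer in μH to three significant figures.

The outer solenoid produces a uniform field B₁ = μ₀n₁I₁ across the inner coil,
so the flux linkage is N₂Φ = N₂B₁A₂ = μ₀n₁N₂A₂·I₁, giving M = μ₀n₁N₂A₂.
A₂ = πr² = π(1.650×10^-2 m)² = 8.553×10^-4 m².
M = (4π×10⁻⁷)(409)(528)(8.553×10^-4) = 2.321×10^-4 H.

M ≈ 232 μH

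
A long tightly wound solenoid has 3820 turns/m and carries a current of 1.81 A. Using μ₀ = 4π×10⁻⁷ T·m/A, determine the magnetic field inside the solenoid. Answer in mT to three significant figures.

B ≈ 8.69 mT

Inside a long solenoid, B = μ₀nI.
B = (4π×10⁻⁷)(3.820×10^3 m⁻¹)(1.81 A) = 8.689×10^-3 T.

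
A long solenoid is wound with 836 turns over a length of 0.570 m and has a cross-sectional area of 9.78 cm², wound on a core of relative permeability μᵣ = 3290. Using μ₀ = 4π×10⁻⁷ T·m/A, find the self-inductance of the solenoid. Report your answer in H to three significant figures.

L ≈ 4.96 H

A = 9.78 cm² = 9.780×10^-4 m².
For a long solenoid, L = μ₀μᵣN²A/ℓ.
L = (4π×10⁻⁷)(3290)(836)²(9.780×10^-4)/(0.57 m) = 4.958 H.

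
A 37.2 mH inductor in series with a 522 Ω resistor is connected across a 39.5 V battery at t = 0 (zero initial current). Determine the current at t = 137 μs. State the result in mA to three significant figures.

τ = L/R = 3.720×10^-2/522 = 7.126×10^-5 s; final current I_∞ = ε/R = 39.5/522 = 7.567×10^-2 A.
I(t) = I_∞(1 − e^(−t/τ)) with t/τ = 1.922.
I = (7.567×10^-2)(1 − e^(−1.922)) = 6.460×10^-2 A.

I ≈ 64.6 mA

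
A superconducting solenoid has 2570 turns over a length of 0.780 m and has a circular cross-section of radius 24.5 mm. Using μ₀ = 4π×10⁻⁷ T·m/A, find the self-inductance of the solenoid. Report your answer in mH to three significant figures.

L ≈ 20.1 mH

A = πr² = π(2.450×10^-2 m)² = 1.886×10^-3 m².
For a long solenoid, L = μ₀N²A/ℓ.
L = (4π×10⁻⁷)(2570)²(1.886×10^-3)/(0.78 m) = 2.007×10^-2 H.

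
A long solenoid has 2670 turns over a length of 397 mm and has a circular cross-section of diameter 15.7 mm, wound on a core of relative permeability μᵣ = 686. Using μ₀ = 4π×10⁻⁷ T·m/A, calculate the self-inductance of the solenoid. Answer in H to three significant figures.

L ≈ 3.00 H

A = π(d/2)² = π(7.850×10^-3 m)² = 1.936×10^-4 m².
For a long solenoid, L = μ₀μᵣN²A/ℓ.
L = (4π×10⁻⁷)(686)(2670)²(1.936×10^-4)/(0.397 m) = 2.997 H.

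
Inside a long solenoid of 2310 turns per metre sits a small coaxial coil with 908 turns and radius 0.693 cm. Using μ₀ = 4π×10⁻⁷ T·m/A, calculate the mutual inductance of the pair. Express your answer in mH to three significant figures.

M ≈ 0.398 mH

The outer solenoid produces a uniform field B₁ = μ₀n₁I₁ across the inner coil,
so the flux linkage is N₂Φ = N₂B₁A₂ = μ₀n₁N₂A₂·I₁, giving M = μ₀n₁N₂A₂.
A₂ = πr² = π(6.930×10^-3 m)² = 1.509×10^-4 m².
M = (4π×10⁻⁷)(2310)(908)(1.509×10^-4) = 3.977×10^-4 H.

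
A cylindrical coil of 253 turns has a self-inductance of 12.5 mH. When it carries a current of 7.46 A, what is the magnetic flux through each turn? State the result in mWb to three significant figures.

From L = NΦ_B/I, the flux per turn is Φ_B = LI/N.
Φ_B = (1.250×10^-2 H)(7.46 A)/253 = 3.686×10^-4 Wb.

Φ_B ≈ 0.369 mWb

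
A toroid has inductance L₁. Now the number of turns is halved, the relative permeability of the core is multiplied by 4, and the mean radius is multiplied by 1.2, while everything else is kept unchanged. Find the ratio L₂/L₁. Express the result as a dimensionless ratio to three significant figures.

For a toroid, L ∝ μᵣN²A/R.
L₂/L₁ = (0.5)^2 × (4) × (1.2)^-1 = 0.833.

L₂/L₁ = 0.833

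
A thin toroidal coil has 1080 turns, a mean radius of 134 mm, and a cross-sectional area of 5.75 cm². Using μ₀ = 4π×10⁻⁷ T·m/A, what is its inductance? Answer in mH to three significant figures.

L ≈ 1.00 mH

For a thin toroid, L = μ₀N²A/(2πR).
L = (4π×10⁻⁷)(1080)²(5.750×10^-4) / (2π×0.134 m) = 1.001×10^-3 H.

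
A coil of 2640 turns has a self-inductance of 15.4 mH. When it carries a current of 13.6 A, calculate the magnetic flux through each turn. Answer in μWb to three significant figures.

From L = NΦ_B/I, the flux per turn is Φ_B = LI/N.
Φ_B = (1.540×10^-2 H)(13.6 A)/2640 = 7.933×10^-5 Wb.

Φ_B ≈ 79.3 μWb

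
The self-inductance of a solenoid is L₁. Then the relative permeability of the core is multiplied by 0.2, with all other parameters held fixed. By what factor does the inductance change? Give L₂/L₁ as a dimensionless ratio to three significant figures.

L₂/L₁ = 0.200

For a solenoid, L ∝ μᵣN²A/ℓ.
L₂/L₁ = (0.2) = 0.200.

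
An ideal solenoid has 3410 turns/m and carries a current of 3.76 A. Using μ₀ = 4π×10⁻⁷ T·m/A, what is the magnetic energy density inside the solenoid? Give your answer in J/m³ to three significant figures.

u ≈ 103 J/m³

B = μ₀nI = (4π×10⁻⁷)(3.410×10^3)(3.76) = 1.611×10^-2 T.
u = B²/(2μ₀) = (1.611×10^-2)²/(2×4π×10⁻⁷) = 103.3 J/m³.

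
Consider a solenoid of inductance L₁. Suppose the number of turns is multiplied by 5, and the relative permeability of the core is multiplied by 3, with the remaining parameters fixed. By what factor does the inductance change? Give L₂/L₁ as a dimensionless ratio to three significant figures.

L₂/L₁ = 75.0

For a solenoid, L ∝ μᵣN²A/ℓ.
L₂/L₁ = (5)^2 × (3) = 75.0.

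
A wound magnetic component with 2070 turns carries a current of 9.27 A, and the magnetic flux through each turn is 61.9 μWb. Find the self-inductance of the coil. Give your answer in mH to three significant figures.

L ≈ 13.8 mH

Self-inductance is defined by L = NΦ_B/I (flux linkage over current).
L = (2070)(6.190×10^-5 Wb)/(9.27 A) = 1.382×10^-2 H.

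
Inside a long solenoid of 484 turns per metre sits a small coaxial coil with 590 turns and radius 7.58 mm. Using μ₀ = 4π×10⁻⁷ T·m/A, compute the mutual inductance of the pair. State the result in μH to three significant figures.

M ≈ 64.8 μH

The outer solenoid produces a uniform field B₁ = μ₀n₁I₁ across the inner coil,
so the flux linkage is N₂Φ = N₂B₁A₂ = μ₀n₁N₂A₂·I₁, giving M = μ₀n₁N₂A₂.
A₂ = πr² = π(7.580×10^-3 m)² = 1.805×10^-4 m².
M = (4π×10⁻⁷)(484)(590)(1.805×10^-4) = 6.477×10^-5 H.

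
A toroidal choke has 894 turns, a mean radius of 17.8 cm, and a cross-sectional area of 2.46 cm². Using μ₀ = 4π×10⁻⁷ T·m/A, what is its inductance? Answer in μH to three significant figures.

L ≈ 221 μH

For a thin toroid, L = μ₀N²A/(2πR).
L = (4π×10⁻⁷)(894)²(2.460×10^-4) / (2π×0.178 m) = 2.209×10^-4 H.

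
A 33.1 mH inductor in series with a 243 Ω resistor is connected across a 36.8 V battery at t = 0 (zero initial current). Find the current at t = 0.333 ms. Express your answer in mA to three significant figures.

τ = L/R = 3.310×10^-2/243 = 1.362×10^-4 s; final current I_∞ = ε/R = 36.8/243 = 0.1514 A.
I(t) = I_∞(1 − e^(−t/τ)) with t/τ = 2.445.
I = (0.1514)(1 − e^(−2.445)) = 0.1383 A.

I ≈ 138 mA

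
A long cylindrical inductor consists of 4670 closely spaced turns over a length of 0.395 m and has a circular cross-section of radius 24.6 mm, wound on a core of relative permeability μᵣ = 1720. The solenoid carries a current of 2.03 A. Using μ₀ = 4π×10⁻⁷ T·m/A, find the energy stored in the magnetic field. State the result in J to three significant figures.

U ≈ 467 J

A = πr² = π(2.460×10^-2 m)² = 1.901×10^-3 m².
L = μ₀μᵣN²A/ℓ = (4π×10⁻⁷)(1720)(4670)²(1.901×10^-3)/(0.395) = 226.9 H.
U = ½LI² = ½(226.9)(2.03)² = 467.47 J.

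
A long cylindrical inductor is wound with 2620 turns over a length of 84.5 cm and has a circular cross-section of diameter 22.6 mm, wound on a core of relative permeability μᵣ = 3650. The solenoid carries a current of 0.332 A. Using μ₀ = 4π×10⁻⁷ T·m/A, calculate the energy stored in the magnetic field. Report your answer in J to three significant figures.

A = π(d/2)² = π(1.130×10^-2 m)² = 4.011×10^-4 m².
L = μ₀μᵣN²A/ℓ = (4π×10⁻⁷)(3650)(2620)²(4.011×10^-4)/(0.845) = 14.947 H.
U = ½LI² = ½(14.947)(0.332)² = 0.8238 J.

U ≈ 0.824 J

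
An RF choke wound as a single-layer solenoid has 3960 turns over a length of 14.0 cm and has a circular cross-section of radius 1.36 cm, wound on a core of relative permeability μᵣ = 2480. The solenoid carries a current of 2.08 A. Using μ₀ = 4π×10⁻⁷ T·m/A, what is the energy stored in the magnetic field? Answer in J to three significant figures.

U ≈ 439 J

A = πr² = π(1.360×10^-2 m)² = 5.811×10^-4 m².
L = μ₀μᵣN²A/ℓ = (4π×10⁻⁷)(2480)(3960)²(5.811×10^-4)/(0.14) = 202.8 H.
U = ½LI² = ½(202.8)(2.08)² = 438.8 J.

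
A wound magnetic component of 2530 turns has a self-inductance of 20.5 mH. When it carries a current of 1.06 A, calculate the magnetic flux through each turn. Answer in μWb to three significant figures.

Φ_B ≈ 8.59 μWb

From L = NΦ_B/I, the flux per turn is Φ_B = LI/N.
Φ_B = (2.050×10^-2 H)(1.06 A)/2530 = 8.589×10^-6 Wb.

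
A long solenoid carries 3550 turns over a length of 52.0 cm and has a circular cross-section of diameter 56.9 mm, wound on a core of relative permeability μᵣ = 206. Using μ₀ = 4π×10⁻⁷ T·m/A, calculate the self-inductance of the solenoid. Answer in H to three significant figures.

L ≈ 16.0 H

A = π(d/2)² = π(2.845×10^-2 m)² = 2.543×10^-3 m².
For a long solenoid, L = μ₀μᵣN²A/ℓ.
L = (4π×10⁻⁷)(206)(3550)²(2.543×10^-3)/(0.52 m) = 15.95 H.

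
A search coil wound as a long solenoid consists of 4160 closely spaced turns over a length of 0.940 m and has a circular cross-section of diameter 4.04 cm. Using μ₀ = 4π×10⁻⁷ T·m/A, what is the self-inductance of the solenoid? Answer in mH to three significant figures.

L ≈ 29.7 mH

A = π(d/2)² = π(2.020×10^-2 m)² = 1.282×10^-3 m².
For a long solenoid, L = μ₀N²A/ℓ.
L = (4π×10⁻⁷)(4160)²(1.282×10^-3)/(0.94 m) = 2.966×10^-2 H.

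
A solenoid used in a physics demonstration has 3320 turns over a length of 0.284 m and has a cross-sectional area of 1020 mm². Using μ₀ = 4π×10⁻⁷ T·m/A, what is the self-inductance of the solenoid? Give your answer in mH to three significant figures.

A = 1020 mm² = 1.020×10^-3 m².
For a long solenoid, L = μ₀N²A/ℓ.
L = (4π×10⁻⁷)(3320)²(1.020×10^-3)/(0.284 m) = 4.9747×10^-2 H.

L ≈ 49.7 mH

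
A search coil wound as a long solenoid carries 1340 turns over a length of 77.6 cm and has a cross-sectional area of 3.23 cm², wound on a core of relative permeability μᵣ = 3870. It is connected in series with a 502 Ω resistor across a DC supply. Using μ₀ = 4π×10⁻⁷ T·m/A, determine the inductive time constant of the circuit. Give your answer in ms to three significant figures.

A = 3.23 cm² = 3.230×10^-4 m².
L = μ₀μᵣN²A/ℓ = (4π×10⁻⁷)(3870)(1340)²(3.230×10^-4)/(0.776) = 3.6347 H.
τ = L/R = (3.6347)/(502) = 7.240×10^-3 s.

τ ≈ 7.24 ms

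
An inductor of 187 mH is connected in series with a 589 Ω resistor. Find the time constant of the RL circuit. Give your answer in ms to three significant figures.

τ = L/R = (0.187 H)/(589 Ω) = 3.1749×10^-4 s.

τ ≈ 0.317 ms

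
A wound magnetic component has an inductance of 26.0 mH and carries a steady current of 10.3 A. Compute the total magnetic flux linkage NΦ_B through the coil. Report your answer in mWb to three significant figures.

From L = NΦ_B/I, the flux linkage is NΦ_B = LI.
NΦ_B = (2.600×10^-2 H)(10.3 A) = 0.2678 Wb.

NΦ_B ≈ 268 mWb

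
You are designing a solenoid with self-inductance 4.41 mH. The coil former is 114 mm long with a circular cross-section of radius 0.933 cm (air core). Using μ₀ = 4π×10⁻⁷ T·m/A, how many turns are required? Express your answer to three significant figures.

A = πr² = π(9.330×10^-3 m)² = 2.7347×10^-4 m².
From L = μ₀N²A/ℓ, N = √(Lℓ / (μ₀A)).
N = √[(4.410×10^-3)(0.114) / ((4π×10⁻⁷)×2.7347×10^-4)] = √(1.463×10^6) ≈ 1209.5.

N ≈ 1210 turns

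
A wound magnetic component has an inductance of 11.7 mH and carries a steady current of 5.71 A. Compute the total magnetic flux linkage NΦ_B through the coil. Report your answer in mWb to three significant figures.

From L = NΦ_B/I, the flux linkage is NΦ_B = LI.
NΦ_B = (1.170×10^-2 H)(5.71 A) = 6.681×10^-2 Wb.

NΦ_B ≈ 66.8 mWb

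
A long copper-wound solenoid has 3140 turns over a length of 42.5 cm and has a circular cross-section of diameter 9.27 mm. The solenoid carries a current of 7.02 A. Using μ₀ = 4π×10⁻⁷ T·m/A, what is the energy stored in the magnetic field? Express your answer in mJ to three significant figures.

A = π(d/2)² = π(4.635×10^-3 m)² = 6.749×10^-5 m².
L = μ₀N²A/ℓ = (4π×10⁻⁷)(3140)²(6.749×10^-5)/(0.425) = 1.968×10^-3 H.
U = ½LI² = ½(1.968×10^-3)(7.02)² = 4.848×10^-2 J.

U ≈ 48.5 mJ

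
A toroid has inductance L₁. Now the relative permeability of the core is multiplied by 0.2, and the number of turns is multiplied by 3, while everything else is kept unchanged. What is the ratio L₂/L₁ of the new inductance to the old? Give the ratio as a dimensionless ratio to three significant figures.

For a toroid, L ∝ μᵣN²A/R.
L₂/L₁ = (0.2) × (3)^2 = 1.80.

L₂/L₁ = 1.80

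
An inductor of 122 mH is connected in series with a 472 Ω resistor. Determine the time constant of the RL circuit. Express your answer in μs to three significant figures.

τ = L/R = (0.122 H)/(472 Ω) = 2.5847×10^-4 s.

τ ≈ 258 μs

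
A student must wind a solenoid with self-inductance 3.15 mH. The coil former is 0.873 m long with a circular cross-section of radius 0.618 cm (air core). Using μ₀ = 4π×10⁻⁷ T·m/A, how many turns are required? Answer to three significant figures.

A = πr² = π(6.180×10^-3 m)² = 1.200×10^-4 m².
From L = μ₀N²A/ℓ, N = √(Lℓ / (μ₀A)).
N = √[(3.150×10^-3)(0.873) / ((4π×10⁻⁷)×1.200×10^-4)] = √(1.824×10^7) ≈ 4270.7.

N ≈ 4270 turns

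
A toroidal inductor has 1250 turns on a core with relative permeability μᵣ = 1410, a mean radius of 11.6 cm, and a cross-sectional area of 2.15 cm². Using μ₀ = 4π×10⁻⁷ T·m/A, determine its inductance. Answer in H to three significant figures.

L ≈ 0.817 H

For a thin toroid, L = μ₀μᵣN²A/(2πR).
L = (4π×10⁻⁷)(1410)(1250)²(2.150×10^-4) / (2π×0.116 m) = 0.8167 H.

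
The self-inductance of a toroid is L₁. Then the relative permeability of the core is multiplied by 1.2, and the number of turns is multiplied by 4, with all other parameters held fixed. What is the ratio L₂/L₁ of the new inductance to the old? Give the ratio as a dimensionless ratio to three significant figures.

L₂/L₁ = 19.2

For a toroid, L ∝ μᵣN²A/R.
L₂/L₁ = (1.2) × (4)^2 = 19.2.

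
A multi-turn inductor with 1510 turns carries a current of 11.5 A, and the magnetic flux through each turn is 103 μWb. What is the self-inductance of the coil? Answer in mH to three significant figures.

L ≈ 13.5 mH

Self-inductance is defined by L = NΦ_B/I (flux linkage over current).
L = (1510)(1.030×10^-4 Wb)/(11.5 A) = 1.352×10^-2 H.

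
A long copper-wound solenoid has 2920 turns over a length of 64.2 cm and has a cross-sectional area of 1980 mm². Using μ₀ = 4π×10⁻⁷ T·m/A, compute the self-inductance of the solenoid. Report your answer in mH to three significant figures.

A = 1980 mm² = 1.980×10^-3 m².
For a long solenoid, L = μ₀N²A/ℓ.
L = (4π×10⁻⁷)(2920)²(1.980×10^-3)/(0.642 m) = 3.304×10^-2 H.

L ≈ 33.0 mH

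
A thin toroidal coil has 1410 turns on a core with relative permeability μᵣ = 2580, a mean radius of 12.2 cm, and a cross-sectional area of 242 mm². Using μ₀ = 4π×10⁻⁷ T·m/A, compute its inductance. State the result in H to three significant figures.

For a thin toroid, L = μ₀μᵣN²A/(2πR).
L = (4π×10⁻⁷)(2580)(1410)²(2.420×10^-4) / (2π×0.122 m) = 2.0349 H.

L ≈ 2.03 H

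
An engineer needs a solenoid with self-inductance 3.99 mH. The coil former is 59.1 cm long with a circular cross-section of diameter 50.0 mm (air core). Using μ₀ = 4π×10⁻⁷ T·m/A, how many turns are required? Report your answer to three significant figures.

N ≈ 978 turns

A = π(d/2)² = π(2.500×10^-2 m)² = 1.963×10^-3 m².
From L = μ₀N²A/ℓ, N = √(Lℓ / (μ₀A)).
N = √[(3.990×10^-3)(0.591) / ((4π×10⁻⁷)×1.963×10^-3)] = √(9.557×10^5) ≈ 977.6.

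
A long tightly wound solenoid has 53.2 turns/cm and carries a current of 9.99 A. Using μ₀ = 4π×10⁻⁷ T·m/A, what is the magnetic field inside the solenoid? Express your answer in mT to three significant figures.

Inside a long solenoid, B = μ₀nI.
B = (4π×10⁻⁷)(5.320×10^3 m⁻¹)(9.99 A) = 6.679×10^-2 T.

B ≈ 66.8 mT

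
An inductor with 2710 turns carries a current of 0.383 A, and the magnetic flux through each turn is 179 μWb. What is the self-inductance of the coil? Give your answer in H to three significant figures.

Self-inductance is defined by L = NΦ_B/I (flux linkage over current).
L = (2710)(1.790×10^-4 Wb)/(0.383 A) = 1.267 H.

L ≈ 1.27 H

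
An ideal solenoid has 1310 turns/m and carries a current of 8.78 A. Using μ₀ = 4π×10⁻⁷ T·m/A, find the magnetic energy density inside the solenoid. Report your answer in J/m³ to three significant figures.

u ≈ 83.1 J/m³

B = μ₀nI = (4π×10⁻⁷)(1.310×10^3)(8.78) = 1.445×10^-2 T.
u = B²/(2μ₀) = (1.445×10^-2)²/(2×4π×10⁻⁷) = 83.12 J/m³.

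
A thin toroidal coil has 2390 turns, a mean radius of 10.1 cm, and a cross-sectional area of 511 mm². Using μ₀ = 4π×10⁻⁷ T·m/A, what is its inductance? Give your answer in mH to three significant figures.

For a thin toroid, L = μ₀N²A/(2πR).
L = (4π×10⁻⁷)(2390)²(5.110×10^-4) / (2π×0.101 m) = 5.780×10^-3 H.

L ≈ 5.78 mH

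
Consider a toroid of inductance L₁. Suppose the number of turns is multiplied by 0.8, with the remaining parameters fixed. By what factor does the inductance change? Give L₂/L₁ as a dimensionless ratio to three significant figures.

L₂/L₁ = 0.640

For a toroid, L ∝ μᵣN²A/R.
L₂/L₁ = (0.8)^2 = 0.640.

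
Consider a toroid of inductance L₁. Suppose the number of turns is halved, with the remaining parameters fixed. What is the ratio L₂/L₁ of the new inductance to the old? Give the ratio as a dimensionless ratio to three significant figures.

L₂/L₁ = 0.250

For a toroid, L ∝ μᵣN²A/R.
L₂/L₁ = (0.5)^2 = 0.250.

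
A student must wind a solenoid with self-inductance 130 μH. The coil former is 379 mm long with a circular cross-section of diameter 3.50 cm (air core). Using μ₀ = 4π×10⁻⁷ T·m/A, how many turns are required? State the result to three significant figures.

N ≈ 202 turns

A = π(d/2)² = π(1.750×10^-2 m)² = 9.621×10^-4 m².
From L = μ₀N²A/ℓ, N = √(Lℓ / (μ₀A)).
N = √[(1.300×10^-4)(0.379) / ((4π×10⁻⁷)×9.621×10^-4)] = √(4.075×10^4) ≈ 201.9.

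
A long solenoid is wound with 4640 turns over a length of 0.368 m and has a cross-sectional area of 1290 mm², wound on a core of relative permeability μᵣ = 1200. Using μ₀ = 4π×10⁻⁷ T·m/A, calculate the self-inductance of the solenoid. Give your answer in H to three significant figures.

L ≈ 114 H

A = 1290 mm² = 1.290×10^-3 m².
For a long solenoid, L = μ₀μᵣN²A/ℓ.
L = (4π×10⁻⁷)(1200)(4640)²(1.290×10^-3)/(0.368 m) = 113.8 H.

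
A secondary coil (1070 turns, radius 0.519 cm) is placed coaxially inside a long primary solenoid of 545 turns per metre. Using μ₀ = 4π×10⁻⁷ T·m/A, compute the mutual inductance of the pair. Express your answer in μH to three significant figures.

M ≈ 62.0 μH

The outer solenoid produces a uniform field B₁ = μ₀n₁I₁ across the inner coil,
so the flux linkage is N₂Φ = N₂B₁A₂ = μ₀n₁N₂A₂·I₁, giving M = μ₀n₁N₂A₂.
A₂ = πr² = π(5.190×10^-3 m)² = 8.462×10^-5 m².
M = (4π×10⁻⁷)(545)(1070)(8.462×10^-5) = 6.201×10^-5 H.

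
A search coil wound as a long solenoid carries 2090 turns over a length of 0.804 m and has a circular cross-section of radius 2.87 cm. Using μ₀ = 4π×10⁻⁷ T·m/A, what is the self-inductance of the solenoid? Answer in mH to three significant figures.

A = πr² = π(2.870×10^-2 m)² = 2.588×10^-3 m².
For a long solenoid, L = μ₀N²A/ℓ.
L = (4π×10⁻⁷)(2090)²(2.588×10^-3)/(0.804 m) = 1.767×10^-2 H.

L ≈ 17.7 mH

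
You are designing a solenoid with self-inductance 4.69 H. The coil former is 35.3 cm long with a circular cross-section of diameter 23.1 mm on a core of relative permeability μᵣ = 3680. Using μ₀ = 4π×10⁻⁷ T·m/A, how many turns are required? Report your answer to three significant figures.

A = π(d/2)² = π(1.155×10^-2 m)² = 4.191×10^-4 m².
From L = μ₀μᵣN²A/ℓ, N = √(Lℓ / (μ₀μᵣA)).
N = √[(4.69)(0.353) / ((4π×10⁻⁷)(3680)×4.191×10^-4)] = √(8.542×10^5) ≈ 924.2.

N ≈ 924 turns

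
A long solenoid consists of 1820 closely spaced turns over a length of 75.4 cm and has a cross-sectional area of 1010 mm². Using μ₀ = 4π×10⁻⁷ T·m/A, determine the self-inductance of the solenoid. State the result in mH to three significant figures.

A = 1010 mm² = 1.010×10^-3 m².
For a long solenoid, L = μ₀N²A/ℓ.
L = (4π×10⁻⁷)(1820)²(1.010×10^-3)/(0.754 m) = 5.576×10^-3 H.

L ≈ 5.58 mH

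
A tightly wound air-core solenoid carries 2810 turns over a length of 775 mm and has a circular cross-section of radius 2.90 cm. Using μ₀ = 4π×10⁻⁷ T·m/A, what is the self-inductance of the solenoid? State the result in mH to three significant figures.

L ≈ 33.8 mH

A = πr² = π(2.900×10^-2 m)² = 2.642×10^-3 m².
For a long solenoid, L = μ₀N²A/ℓ.
L = (4π×10⁻⁷)(2810)²(2.642×10^-3)/(0.775 m) = 3.383×10^-2 H.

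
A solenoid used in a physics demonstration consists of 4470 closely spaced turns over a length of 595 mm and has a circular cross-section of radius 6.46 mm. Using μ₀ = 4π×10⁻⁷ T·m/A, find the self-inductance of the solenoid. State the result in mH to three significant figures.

L ≈ 5.53 mH

A = πr² = π(6.460×10^-3 m)² = 1.311×10^-4 m².
For a long solenoid, L = μ₀N²A/ℓ.
L = (4π×10⁻⁷)(4470)²(1.311×10^-4)/(0.595 m) = 5.533×10^-3 H.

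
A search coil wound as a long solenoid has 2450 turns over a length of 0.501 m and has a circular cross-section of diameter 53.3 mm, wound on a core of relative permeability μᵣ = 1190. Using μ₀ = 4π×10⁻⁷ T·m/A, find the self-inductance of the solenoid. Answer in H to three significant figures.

L ≈ 40.0 H

A = π(d/2)² = π(2.665×10^-2 m)² = 2.231×10^-3 m².
For a long solenoid, L = μ₀μᵣN²A/ℓ.
L = (4π×10⁻⁷)(1190)(2450)²(2.231×10^-3)/(0.501 m) = 39.98 H.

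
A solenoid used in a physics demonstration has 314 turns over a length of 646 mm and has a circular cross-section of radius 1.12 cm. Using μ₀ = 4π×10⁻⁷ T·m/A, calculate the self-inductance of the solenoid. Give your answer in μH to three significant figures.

A = πr² = π(1.120×10^-2 m)² = 3.941×10^-4 m².
For a long solenoid, L = μ₀N²A/ℓ.
L = (4π×10⁻⁷)(314)²(3.941×10^-4)/(0.646 m) = 7.558×10^-5 H.

L ≈ 75.6 μH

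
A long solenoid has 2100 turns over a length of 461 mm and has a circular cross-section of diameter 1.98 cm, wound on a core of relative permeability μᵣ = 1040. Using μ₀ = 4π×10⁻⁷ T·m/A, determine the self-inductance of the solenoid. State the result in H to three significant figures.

L ≈ 3.85 H

A = π(d/2)² = π(9.900×10^-3 m)² = 3.079×10^-4 m².
For a long solenoid, L = μ₀μᵣN²A/ℓ.
L = (4π×10⁻⁷)(1040)(2100)²(3.079×10^-4)/(0.461 m) = 3.849 H.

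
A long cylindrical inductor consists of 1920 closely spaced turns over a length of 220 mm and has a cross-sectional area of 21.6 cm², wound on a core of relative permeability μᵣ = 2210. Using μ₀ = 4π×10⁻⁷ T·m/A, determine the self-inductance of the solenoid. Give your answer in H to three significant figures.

L ≈ 101 H

A = 21.6 cm² = 2.160×10^-3 m².
For a long solenoid, L = μ₀μᵣN²A/ℓ.
L = (4π×10⁻⁷)(2210)(1920)²(2.160×10^-3)/(0.22 m) = 100.5 H.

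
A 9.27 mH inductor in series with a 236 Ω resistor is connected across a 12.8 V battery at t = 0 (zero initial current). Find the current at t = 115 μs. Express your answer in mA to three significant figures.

I ≈ 51.3 mA

τ = L/R = 9.270×10^-3/236 = 3.928×10^-5 s; final current I_∞ = ε/R = 12.8/236 = 5.424×10^-2 A.
I(t) = I_∞(1 − e^(−t/τ)) with t/τ = 2.928.
I = (5.424×10^-2)(1 − e^(−2.928)) = 5.133×10^-2 A.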